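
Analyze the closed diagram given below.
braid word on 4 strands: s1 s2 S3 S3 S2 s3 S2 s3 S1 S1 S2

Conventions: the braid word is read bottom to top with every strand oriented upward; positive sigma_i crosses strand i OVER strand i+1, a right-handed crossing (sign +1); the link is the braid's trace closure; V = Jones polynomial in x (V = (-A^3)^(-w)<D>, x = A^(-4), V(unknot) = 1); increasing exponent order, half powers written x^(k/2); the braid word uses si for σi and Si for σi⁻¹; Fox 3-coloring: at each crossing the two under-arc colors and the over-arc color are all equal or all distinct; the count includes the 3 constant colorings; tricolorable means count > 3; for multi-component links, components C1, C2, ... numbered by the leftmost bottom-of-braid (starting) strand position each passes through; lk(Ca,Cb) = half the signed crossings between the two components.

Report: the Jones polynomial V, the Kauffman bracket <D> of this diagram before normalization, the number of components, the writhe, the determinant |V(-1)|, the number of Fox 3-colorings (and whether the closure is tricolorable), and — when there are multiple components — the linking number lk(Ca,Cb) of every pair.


V(x) = x^-5 - 2x^-4 + 2x^-3 - 2x^-2 + 2x^-1 - 1 + x
bracket: -A^-13 + A^-9 - 2A^-5 + 2A^-1 - 2A^3 + 2A^7 - A^11, w = -3
1 component, writhe -3, over 11 crossings
det 11, colorings 3 of 3^11 — not tricolorable
observation: the span of V is 6, forcing >= 6 crossings in any diagram


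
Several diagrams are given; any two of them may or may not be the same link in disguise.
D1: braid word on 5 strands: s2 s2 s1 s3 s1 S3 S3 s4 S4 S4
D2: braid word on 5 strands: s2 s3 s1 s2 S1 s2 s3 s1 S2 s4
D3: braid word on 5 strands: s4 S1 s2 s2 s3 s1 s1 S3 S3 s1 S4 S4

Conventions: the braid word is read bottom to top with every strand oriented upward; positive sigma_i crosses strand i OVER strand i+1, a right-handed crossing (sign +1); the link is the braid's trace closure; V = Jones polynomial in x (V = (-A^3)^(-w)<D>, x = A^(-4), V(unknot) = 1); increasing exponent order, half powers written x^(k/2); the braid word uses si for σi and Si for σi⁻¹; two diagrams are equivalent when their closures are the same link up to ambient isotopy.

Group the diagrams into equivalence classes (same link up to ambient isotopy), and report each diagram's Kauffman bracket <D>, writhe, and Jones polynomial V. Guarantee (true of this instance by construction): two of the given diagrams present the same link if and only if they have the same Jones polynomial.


equivalence classes: {D1, D3} | {D2}
D1 (bracket A^-14 + 2A^-6 + A^2; 10 crossings at w = +2): V = x + 2x^3 + x^5
V(D2) = x - x^2 + 2x^3 - x^4 + 2x^5 + x^7  (w +6, c 10, <D> = A^-10 + 2A^-2 - A^2 + 2A^6 - A^10 + A^14)
V(D3) = x + 2x^3 + x^5  (w +2, c 12, <D> = A^-14 + 2A^-6 + A^2)
observation: 2 classes among 3 diagrams; unequal V(x) rules out equality


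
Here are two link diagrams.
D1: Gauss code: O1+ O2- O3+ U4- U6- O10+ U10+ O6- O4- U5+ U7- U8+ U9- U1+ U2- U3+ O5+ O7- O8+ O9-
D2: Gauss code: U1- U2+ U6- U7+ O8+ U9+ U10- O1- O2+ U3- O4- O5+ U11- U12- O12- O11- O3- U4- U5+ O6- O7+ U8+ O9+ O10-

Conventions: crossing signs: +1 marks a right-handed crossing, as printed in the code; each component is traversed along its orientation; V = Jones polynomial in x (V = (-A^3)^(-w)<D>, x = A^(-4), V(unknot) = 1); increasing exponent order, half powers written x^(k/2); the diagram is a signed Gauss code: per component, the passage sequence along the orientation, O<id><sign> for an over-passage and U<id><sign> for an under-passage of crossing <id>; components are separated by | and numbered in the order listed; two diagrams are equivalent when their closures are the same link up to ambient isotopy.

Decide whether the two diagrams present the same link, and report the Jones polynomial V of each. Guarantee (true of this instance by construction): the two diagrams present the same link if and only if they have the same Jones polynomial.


equivalent: yes
V(D1) = 1  (w 0, c 10, <D> = 1)
V(D2) = 1  [12 crossings, <D> = A^-6, w = -2]
key observation: Reidemeister moves carry D1 (10 crossings) to D2 (12)


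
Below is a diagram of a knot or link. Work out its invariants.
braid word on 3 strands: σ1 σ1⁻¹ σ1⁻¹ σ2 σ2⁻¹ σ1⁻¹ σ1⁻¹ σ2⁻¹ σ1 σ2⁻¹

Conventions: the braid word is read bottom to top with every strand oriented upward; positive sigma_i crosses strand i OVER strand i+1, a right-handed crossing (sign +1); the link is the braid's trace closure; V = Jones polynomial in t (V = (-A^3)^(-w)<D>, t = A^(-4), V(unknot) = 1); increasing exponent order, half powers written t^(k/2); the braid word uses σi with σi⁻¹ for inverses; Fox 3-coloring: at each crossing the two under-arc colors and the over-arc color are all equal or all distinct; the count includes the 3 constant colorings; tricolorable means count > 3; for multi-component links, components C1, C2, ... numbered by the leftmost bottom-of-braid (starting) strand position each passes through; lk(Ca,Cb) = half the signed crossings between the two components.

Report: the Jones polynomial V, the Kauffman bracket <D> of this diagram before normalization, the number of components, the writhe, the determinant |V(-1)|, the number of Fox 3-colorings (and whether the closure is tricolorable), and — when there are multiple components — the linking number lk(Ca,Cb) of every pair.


Jones polynomial: V(t) = -t^-6 + t^-5 - t^-4 + 2t^-3 - t^-2 + t^-1
<D> = A^-8 - A^-4 + 2 - A^4 + A^8 - A^12; writhe -4
components 1, writhe -4 (10 crossings)
3-colorings: 3 of 3^10, det 7 — not tricolorable
note: the span of V is 5, forcing >= 5 crossings in any diagram


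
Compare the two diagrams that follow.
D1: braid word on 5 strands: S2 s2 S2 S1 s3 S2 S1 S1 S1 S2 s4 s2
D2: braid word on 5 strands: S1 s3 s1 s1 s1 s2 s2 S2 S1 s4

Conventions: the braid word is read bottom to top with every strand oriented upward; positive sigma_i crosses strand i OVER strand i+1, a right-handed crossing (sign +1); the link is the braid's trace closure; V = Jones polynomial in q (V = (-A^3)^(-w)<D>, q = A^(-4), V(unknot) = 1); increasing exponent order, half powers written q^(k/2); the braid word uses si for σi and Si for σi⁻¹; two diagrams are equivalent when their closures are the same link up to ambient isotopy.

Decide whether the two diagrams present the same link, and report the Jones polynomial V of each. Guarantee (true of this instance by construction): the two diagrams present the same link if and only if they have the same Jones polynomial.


equivalent: no
D1 (bracket A^-4 + A^4 - A^8 + A^12 - A^16; 12 crossings at w = -4): V = -q^-7 + q^-6 - q^-5 + q^-4 + q^-2
V(D2) = 1  [10 crossings, <D> = A^12, w = +4]
observation: 2 values of V(q) split the 2 diagrams


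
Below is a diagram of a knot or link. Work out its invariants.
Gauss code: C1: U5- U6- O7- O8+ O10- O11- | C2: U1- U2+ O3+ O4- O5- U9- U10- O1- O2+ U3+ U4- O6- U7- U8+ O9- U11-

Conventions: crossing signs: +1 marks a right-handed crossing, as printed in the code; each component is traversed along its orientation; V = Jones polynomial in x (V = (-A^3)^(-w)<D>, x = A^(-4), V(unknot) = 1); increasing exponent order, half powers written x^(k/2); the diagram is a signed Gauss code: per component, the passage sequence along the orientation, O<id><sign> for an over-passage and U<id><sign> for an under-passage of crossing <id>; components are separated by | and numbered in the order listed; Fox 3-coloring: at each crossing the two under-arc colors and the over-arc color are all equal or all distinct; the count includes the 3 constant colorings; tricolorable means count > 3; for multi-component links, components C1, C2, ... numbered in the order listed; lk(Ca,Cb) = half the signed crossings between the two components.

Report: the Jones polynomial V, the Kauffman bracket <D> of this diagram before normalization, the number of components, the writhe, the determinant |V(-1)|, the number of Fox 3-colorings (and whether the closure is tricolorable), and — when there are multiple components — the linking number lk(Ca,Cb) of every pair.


Jones polynomial: V(x) = -x^(-11/2) + x^(-9/2) - x^(-7/2) - x^(-3/2)
<D> = A^-9 + A^-1 - A^3 + A^7; writhe -5
components 2, writhe -5 (11 crossings)
linking number lk(C1,C2) = -2
3-colorings: 3 of 3^11, det 4 — not tricolorable
note: the 1 component pair carries total linking -2


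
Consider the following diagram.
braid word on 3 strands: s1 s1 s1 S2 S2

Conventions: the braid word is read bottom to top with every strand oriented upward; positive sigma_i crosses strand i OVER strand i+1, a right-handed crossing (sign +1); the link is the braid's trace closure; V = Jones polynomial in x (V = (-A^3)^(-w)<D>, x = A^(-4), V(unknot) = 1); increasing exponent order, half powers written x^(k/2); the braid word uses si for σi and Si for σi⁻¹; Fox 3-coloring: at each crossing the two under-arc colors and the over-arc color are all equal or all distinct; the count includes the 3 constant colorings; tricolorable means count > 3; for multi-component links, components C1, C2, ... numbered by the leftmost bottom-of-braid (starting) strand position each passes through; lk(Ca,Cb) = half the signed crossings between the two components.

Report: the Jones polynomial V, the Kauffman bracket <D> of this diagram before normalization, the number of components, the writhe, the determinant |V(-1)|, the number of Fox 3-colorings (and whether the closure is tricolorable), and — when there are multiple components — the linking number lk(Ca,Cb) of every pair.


V(x) = -x^(-3/2) - 2x^(1/2) + x^(3/2) - x^(5/2) + x^(7/2)
bracket: -A^-11 + A^-7 - A^-3 + 2A + A^9, w = +1
2 components, writhe +1, over 5 crossings
lk(C1,C2) = -1
det 6, colorings 9 of 3^5 — tricolorable
observation: summing lk over 1 pair gives -1


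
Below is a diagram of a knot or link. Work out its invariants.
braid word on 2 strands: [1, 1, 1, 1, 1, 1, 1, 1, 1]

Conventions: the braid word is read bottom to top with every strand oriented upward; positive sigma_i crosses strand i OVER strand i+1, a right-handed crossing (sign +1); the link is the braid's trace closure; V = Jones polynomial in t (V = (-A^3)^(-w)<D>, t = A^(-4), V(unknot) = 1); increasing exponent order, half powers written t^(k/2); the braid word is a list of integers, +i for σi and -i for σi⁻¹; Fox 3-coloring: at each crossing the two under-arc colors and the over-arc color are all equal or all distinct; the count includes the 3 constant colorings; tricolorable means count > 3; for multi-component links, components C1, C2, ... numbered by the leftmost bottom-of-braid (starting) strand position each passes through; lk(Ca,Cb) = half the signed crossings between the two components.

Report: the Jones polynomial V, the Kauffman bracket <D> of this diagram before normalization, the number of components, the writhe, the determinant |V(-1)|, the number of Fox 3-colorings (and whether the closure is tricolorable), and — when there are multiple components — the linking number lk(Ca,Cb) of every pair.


Jones polynomial: V(t) = t^4 + t^6 - t^7 + t^8 - t^9 + t^10 - t^11 + t^12 - t^13
<D> = A^-25 - A^-21 + A^-17 - A^-13 + A^-9 - A^-5 + A^-1 - A^3 - A^11; writhe +9
components 1, writhe +9 (9 crossings)
3-colorings: 9 of 3^9, det 9 — tricolorable
note: |V(-1)| = 9: so tricolorable, since 3 divides 9


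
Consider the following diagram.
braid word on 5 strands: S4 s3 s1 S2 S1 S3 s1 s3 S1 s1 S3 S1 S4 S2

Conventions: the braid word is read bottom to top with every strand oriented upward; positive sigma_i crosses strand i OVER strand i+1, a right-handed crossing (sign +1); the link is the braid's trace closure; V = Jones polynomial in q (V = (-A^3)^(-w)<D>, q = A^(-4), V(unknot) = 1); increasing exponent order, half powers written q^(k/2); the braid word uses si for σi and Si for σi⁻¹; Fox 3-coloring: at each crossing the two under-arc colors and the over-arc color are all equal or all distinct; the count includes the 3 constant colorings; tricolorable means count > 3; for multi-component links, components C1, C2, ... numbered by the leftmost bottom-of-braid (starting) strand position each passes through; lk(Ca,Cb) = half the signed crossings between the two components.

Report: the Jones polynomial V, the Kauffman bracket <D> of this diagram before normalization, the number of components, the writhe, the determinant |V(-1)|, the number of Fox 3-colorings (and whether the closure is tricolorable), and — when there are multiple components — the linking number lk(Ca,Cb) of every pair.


V(q) = q^-3 + q^-2 + q^-1 + 1
bracket: A^-12 + A^-8 + A^-4 + 1, w = -4
3 components, writhe -4, over 14 crossings
lk(C1,C2) = 0
linking number lk(C1,C3) = -1
lk(C2,C3): 0
det 0, colorings 9 of 3^14 — tricolorable
observation: span 3 respects span(V) <= c + mu - 1 = 16 for this 3-component diagram


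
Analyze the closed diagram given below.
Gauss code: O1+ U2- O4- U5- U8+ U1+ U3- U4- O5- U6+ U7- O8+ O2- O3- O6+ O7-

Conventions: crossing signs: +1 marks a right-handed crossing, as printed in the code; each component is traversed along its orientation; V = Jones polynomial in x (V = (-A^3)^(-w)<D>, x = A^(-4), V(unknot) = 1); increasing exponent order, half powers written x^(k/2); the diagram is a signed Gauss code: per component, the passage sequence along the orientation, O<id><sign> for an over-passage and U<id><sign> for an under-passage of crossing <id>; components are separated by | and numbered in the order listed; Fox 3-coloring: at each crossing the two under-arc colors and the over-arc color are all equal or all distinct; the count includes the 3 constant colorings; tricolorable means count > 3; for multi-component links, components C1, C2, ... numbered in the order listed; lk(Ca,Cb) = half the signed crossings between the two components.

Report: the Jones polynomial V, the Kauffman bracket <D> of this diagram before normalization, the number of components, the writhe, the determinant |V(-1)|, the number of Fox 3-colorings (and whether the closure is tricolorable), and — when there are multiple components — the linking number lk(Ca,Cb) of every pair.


V = 1
<D> = A^-6 (w = -2)
1 component over 8 crossings, w = -2
3 Fox colorings among 3^8, |V(-1)| = 1: not tricolorable
why: w = -2 (over 8 crossings) is diagram-only; (-A^3)^(2) removes it from V


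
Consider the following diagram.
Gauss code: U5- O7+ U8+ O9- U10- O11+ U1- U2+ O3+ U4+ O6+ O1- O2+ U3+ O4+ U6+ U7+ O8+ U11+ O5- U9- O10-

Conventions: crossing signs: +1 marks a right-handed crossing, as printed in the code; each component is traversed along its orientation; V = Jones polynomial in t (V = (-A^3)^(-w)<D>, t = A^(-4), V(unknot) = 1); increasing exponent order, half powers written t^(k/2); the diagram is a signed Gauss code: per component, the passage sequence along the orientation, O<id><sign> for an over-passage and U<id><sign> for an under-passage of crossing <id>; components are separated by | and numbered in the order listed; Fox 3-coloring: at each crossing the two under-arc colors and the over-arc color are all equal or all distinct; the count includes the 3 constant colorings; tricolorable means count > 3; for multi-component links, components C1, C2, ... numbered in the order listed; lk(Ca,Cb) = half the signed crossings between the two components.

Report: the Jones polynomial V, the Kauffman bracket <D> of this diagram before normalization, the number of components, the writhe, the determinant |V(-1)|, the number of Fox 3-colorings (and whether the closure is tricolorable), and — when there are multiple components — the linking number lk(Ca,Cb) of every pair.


Jones polynomial: V(t) = -t^-2 + 2t^-1 - 3 + 6t - 6t^2 + 7t^3 - 6t^4 + 4t^5 - 3t^6 + t^7
<D> = -A^-19 + 3A^-15 - 4A^-11 + 6A^-7 - 7A^-3 + 6A - 6A^5 + 3A^9 - 2A^13 + A^17; writhe +3
components 1, writhe +3 (11 crossings)
3-colorings: 9 of 3^11, det 39 — tricolorable
note: V spans 9 powers of t: at least 9 crossings in any diagram


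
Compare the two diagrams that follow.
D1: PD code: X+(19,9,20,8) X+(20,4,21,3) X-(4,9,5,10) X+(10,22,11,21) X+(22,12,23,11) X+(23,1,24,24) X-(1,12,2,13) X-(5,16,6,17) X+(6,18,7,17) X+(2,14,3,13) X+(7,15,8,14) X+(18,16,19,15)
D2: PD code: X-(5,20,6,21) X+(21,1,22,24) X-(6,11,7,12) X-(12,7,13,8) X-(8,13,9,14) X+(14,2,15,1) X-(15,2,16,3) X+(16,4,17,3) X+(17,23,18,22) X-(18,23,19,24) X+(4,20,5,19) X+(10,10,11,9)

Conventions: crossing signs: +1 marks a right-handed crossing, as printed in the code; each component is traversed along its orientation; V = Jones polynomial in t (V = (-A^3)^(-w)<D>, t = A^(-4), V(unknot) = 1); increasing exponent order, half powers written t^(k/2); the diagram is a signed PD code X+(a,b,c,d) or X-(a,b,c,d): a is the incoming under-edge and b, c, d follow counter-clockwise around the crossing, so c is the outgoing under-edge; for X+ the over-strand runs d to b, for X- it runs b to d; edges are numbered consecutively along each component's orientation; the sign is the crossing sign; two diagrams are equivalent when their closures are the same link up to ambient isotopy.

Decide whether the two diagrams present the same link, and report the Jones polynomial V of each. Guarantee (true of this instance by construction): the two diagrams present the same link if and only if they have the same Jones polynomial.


equivalent: no
D1 (bracket -A^-6 + A^-2 - A^2 + 2A^6 - A^10 + A^14; 12 crossings at w = +6): V = t - t^2 + 2t^3 - t^4 + t^5 - t^6
V(D2) = -t^-4 + t^-3 + t^-1  (w 0, c 12, <D> = A^4 + A^12 - A^16)
key observation: 2 classes among 2 diagrams; unequal V(t) rules out equality


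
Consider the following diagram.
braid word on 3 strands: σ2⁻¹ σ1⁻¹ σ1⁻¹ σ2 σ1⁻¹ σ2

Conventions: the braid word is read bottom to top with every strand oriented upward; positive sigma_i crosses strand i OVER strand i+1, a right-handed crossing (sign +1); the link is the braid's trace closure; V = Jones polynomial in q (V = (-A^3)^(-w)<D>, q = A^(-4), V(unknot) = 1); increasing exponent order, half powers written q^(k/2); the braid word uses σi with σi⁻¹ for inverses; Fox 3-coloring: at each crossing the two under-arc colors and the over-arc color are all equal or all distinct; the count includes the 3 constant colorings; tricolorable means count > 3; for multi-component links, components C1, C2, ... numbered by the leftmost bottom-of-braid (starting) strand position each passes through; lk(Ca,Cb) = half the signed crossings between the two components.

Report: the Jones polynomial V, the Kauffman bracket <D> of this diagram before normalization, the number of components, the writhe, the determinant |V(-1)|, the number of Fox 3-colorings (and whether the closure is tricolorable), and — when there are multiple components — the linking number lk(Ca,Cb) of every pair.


V = -q^-4 + q^-3 + q^-1
<D> = A^-2 + A^6 - A^10 (w = -2)
1 component over 6 crossings, w = -2
9 Fox colorings among 3^6, |V(-1)| = 3: tricolorable
why: the span of V is 3, forcing >= 3 crossings in any diagram


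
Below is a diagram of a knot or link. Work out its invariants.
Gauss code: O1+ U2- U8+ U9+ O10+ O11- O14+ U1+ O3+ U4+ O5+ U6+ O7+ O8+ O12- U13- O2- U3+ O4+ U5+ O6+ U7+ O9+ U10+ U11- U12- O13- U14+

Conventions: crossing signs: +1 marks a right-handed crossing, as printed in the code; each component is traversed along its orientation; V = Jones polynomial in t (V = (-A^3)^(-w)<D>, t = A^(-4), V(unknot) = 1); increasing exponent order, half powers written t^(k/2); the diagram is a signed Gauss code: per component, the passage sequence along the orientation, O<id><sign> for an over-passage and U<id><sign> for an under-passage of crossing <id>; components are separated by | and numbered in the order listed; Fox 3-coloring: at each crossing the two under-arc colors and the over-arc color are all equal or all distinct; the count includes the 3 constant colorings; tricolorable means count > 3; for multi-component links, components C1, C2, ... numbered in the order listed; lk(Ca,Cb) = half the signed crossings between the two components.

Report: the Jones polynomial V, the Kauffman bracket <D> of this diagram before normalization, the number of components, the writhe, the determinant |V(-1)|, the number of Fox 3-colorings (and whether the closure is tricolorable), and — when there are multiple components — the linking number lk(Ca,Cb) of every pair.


V = t^2 + 2t^4 - 2t^5 + t^6 - 2t^7 + t^8
<D> = A^-14 - 2A^-10 + A^-6 - 2A^-2 + 2A^2 + A^10 (w = +6)
1 component over 14 crossings, w = +6
27 Fox colorings among 3^14, |V(-1)| = 9: tricolorable
why: det 9 = |V(-1)|; divisible by 3, so tricolorable


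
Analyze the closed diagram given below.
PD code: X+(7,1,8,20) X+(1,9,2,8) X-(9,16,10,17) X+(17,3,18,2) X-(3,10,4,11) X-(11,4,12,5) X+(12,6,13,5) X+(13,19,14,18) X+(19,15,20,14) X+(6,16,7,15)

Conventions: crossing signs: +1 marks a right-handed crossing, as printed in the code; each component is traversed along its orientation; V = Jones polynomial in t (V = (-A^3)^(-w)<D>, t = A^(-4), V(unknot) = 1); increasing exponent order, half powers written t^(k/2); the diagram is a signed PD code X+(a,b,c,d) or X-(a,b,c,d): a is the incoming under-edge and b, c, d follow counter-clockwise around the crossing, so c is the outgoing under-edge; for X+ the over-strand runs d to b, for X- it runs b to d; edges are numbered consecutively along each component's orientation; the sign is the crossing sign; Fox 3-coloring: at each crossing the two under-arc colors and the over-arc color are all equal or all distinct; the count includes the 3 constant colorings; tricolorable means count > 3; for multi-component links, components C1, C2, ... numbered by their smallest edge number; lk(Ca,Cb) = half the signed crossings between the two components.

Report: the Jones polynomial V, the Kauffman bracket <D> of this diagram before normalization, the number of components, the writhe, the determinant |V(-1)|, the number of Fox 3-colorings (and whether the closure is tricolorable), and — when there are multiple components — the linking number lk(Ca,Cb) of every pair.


V = t - t^2 + 2t^3 - t^4 + t^5 - t^6
<D> = -A^-12 + A^-8 - A^-4 + 2 - A^4 + A^8 (w = +4)
1 component over 10 crossings, w = +4
3 Fox colorings among 3^10, |V(-1)| = 7: not tricolorable
why: |V(-1)| = 7: so not tricolorable, since 3 does not divide 7


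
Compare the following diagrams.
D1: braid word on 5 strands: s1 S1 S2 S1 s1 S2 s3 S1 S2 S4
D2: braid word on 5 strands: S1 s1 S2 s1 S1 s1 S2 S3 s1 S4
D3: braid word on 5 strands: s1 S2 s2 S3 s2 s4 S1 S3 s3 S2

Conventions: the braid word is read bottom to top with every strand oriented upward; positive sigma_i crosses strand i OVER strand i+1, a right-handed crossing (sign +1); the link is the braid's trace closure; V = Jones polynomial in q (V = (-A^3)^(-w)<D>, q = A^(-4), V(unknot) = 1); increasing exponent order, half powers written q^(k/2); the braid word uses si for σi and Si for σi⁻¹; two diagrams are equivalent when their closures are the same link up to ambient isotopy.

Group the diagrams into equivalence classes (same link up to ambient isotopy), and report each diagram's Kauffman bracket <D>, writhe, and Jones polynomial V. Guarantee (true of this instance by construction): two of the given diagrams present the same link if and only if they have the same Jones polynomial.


grouping into links: {D1} | {D2} | {D3}
V(D1) = -q^-4 + q^-3 + q^-1  (w -4, c 10, <D> = A^-8 + 1 - A^4)
V(D2) = q^-2 - q^-1 + 1 - q + q^2  [10 crossings, <D> = A^-14 - A^-10 + A^-6 - A^-2 + A^2, w = -2]
D3 (bracket 1; 10 crossings at w = 0): V = 1
why: 3 values of V(q) split the 3 diagrams


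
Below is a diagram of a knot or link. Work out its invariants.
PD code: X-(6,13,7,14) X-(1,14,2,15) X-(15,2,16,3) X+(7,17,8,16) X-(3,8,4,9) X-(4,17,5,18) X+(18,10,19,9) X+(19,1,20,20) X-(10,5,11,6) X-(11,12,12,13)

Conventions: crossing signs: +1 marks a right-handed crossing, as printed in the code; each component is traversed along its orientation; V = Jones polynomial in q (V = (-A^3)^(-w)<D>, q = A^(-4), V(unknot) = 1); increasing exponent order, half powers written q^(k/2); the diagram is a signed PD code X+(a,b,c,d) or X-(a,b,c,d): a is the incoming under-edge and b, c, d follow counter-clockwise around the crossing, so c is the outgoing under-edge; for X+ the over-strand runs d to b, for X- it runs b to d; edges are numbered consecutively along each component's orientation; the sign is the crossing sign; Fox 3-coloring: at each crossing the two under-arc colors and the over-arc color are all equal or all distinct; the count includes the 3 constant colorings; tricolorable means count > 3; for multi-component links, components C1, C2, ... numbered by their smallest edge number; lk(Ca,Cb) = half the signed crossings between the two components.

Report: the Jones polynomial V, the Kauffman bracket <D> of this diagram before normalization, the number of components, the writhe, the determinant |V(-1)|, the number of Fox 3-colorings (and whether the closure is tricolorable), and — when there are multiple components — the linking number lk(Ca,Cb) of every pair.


Jones polynomial: V(q) = q^-7 - 2q^-6 + 2q^-5 - 3q^-4 + 3q^-3 - 2q^-2 + 2q^-1
<D> = 2A^-8 - 2A^-4 + 3 - 3A^4 + 2A^8 - 2A^12 + A^16; writhe -4
components 1, writhe -4 (10 crossings)
3-colorings: 9 of 3^10, det 15 — tricolorable
note: |V(-1)| = 15: so tricolorable, since 3 divides 15


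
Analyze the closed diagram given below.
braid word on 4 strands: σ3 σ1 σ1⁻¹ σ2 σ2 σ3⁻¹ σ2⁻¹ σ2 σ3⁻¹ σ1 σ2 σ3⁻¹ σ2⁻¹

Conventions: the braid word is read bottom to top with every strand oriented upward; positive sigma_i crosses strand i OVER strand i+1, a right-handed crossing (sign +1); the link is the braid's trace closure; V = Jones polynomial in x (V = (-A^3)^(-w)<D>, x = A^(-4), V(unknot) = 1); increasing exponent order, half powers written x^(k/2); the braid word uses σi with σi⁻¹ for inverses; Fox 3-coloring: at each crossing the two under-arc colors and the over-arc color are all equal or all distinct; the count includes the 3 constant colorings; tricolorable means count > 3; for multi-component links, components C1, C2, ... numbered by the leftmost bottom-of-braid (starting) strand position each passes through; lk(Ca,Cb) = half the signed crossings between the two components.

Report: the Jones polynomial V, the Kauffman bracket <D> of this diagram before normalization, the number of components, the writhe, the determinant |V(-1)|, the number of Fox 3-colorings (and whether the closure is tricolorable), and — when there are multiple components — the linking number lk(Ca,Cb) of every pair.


Jones polynomial: V(x) = -x^-3 + 2x^-2 - 2x^-1 + 3 - 2x + 2x^2 - x^3
<D> = A^-9 - 2A^-5 + 2A^-1 - 3A^3 + 2A^7 - 2A^11 + A^15; writhe +1
components 1, writhe +1 (13 crossings)
3-colorings: 3 of 3^13, det 13 — not tricolorable
note: |V(-1)| = 13: so not tricolorable, since 3 does not divide 13


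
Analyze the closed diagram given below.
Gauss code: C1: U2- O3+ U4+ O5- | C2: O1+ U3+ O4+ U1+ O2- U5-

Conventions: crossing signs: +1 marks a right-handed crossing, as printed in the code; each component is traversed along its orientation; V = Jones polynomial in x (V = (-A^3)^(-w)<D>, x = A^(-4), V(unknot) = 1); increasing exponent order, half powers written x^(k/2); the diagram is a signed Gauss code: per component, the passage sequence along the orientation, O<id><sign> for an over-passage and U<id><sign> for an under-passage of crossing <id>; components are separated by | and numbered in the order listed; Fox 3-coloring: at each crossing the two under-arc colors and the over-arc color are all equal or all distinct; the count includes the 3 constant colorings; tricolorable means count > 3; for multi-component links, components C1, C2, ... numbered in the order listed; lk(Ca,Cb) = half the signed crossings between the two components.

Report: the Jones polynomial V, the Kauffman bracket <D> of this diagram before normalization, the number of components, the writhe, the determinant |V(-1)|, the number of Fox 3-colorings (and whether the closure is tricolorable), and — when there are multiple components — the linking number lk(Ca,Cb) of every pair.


V = -x^(-3/2) + x^(-1/2) - 2x^(1/2) + x^(3/2) - 2x^(5/2) + x^(7/2)
<D> = -A^-11 + 2A^-7 - A^-3 + 2A - A^5 + A^9 (w = +1)
2 components over 5 crossings, w = +1
lk(C1,C2): 0
3 Fox colorings among 3^5, |V(-1)| = 8: not tricolorable
why: every pair of the 2 components has lk = 0


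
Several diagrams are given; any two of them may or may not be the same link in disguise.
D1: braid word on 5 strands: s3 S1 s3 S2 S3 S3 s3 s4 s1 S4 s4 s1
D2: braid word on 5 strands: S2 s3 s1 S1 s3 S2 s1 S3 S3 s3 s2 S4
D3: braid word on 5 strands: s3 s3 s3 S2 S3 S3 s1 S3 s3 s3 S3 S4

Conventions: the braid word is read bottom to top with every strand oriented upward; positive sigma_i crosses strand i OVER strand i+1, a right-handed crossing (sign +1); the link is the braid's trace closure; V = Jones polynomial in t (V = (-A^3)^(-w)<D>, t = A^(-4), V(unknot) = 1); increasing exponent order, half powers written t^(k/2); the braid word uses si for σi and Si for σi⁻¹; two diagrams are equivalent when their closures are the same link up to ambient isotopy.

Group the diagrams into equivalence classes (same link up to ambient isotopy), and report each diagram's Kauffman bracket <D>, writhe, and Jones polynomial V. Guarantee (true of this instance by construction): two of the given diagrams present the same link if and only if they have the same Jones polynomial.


classes: {D1, D2, D3}
V(D1) = 1  [12 crossings, <D> = A^6, w = +2]
V(D2) = 1  [12 crossings, <D> = 1, w = 0]
V(D3) = 1  (w 0, c 12, <D> = 1)
insight: one V(t) for all 3 diagrams — one class (guaranteed)


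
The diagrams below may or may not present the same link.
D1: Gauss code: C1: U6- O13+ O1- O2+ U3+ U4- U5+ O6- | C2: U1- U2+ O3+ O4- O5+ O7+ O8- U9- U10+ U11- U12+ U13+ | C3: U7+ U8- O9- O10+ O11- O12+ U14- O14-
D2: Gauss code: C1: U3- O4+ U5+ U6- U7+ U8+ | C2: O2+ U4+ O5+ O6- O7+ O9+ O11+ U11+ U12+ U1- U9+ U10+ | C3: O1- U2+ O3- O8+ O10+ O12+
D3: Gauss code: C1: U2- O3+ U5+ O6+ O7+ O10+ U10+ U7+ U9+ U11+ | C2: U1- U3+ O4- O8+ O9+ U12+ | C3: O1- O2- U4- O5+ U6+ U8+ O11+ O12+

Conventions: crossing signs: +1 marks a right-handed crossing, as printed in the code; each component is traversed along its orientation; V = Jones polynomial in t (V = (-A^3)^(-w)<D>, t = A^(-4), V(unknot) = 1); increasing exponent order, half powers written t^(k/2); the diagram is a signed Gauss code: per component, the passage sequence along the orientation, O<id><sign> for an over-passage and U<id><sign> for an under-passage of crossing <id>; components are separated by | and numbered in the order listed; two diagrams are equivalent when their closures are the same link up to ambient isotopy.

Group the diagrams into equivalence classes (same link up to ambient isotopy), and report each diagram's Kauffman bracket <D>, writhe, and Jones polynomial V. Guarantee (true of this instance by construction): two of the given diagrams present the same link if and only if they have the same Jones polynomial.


grouping into links: {D1} | {D2, D3}
V(D1) = 1 + t + t^2 + t^3  (w 0, c 14, <D> = A^-12 + A^-8 + A^-4 + 1)
D2 (bracket A^-2 + 2A^6 + A^14; 12 crossings at w = +6): V = t + 2t^3 + t^5
V(D3) = t + 2t^3 + t^5  (w +6, c 12, <D> = A^-2 + 2A^6 + A^14)
key observation: comparing 3 Jones polynomials yields 2 groups


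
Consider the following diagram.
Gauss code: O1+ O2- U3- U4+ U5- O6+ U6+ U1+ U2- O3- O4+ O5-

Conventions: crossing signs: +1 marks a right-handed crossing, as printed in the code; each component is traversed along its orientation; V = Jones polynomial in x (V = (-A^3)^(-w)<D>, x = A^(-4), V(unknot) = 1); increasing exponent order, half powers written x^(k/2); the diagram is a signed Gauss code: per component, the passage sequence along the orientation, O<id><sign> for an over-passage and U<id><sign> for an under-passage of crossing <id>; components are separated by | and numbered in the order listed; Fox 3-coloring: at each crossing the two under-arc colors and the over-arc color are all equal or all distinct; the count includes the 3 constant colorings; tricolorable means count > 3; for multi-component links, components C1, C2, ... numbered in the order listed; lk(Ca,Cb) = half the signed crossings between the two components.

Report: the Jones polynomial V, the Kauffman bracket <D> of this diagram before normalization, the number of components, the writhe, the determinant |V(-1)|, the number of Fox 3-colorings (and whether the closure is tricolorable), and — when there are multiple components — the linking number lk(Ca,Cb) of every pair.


Jones polynomial: V(x) = 1
<D> = 1; writhe 0
components 1, writhe 0 (6 crossings)
3-colorings: 3 of 3^6, det 1 — not tricolorable
note: w = 0 (over 6 crossings) is diagram-only; (-A^3)^(0) removes it from V


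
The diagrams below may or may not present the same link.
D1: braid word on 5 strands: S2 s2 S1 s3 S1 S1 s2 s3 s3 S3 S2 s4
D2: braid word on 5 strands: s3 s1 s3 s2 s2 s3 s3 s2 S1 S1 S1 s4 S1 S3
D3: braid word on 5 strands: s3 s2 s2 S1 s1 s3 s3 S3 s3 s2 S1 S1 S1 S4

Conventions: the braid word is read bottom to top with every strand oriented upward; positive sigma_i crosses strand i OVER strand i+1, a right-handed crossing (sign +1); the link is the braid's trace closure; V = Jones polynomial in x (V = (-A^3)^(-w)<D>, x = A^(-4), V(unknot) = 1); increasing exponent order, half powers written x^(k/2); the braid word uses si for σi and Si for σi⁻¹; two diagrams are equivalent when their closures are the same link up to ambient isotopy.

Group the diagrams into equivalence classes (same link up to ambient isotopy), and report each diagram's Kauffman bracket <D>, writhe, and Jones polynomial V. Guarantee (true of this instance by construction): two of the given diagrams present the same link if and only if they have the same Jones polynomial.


classes: {D1} | {D2, D3}
V(D1) = -x^-4 + x^-3 + x^-1  [12 crossings, <D> = A^4 + A^12 - A^16, w = 0]
V(D2) = -x^-2 + x^-1 - 1 + 3x - 2x^2 + 3x^3 - 2x^4 + x^5 - x^6  (w +4, c 14, <D> = -A^-12 + A^-8 - 2A^-4 + 3 - 2A^4 + 3A^8 - A^12 + A^16 - A^20)
V(D3) = -x^-2 + x^-1 - 1 + 3x - 2x^2 + 3x^3 - 2x^4 + x^5 - x^6  (w +2, c 14, <D> = -A^-18 + A^-14 - 2A^-10 + 3A^-6 - 2A^-2 + 3A^2 - A^6 + A^10 - A^14)
insight: comparing 3 Jones polynomials yields 2 groups


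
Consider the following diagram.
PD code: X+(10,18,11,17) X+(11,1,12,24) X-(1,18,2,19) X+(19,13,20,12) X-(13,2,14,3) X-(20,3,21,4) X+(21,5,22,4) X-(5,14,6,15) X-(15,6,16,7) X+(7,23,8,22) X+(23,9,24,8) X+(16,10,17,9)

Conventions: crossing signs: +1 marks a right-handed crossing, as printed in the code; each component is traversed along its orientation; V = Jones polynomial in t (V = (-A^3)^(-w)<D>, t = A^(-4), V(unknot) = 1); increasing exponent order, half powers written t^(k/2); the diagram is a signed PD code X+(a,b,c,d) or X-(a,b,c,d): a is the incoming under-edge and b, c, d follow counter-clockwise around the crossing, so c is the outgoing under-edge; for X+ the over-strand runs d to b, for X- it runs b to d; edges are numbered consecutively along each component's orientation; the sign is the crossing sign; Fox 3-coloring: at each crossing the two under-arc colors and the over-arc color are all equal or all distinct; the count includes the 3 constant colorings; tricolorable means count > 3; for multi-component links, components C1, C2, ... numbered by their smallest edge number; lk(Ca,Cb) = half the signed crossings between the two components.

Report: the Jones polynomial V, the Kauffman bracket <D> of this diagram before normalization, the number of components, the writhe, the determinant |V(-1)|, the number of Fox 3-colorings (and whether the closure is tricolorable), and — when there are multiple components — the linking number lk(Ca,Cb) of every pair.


Jones polynomial: V(t) = t^-2 - 2t^-1 + 4 - 4t + 4t^2 - 4t^3 + 3t^4 - 2t^5 + t^6
<D> = A^-18 - 2A^-14 + 3A^-10 - 4A^-6 + 4A^-2 - 4A^2 + 4A^6 - 2A^10 + A^14; writhe +2
components 1, writhe +2 (12 crossings)
3-colorings: 3 of 3^12, det 25 — not tricolorable
note: V spans 8 powers of t: at least 8 crossings in any diagram


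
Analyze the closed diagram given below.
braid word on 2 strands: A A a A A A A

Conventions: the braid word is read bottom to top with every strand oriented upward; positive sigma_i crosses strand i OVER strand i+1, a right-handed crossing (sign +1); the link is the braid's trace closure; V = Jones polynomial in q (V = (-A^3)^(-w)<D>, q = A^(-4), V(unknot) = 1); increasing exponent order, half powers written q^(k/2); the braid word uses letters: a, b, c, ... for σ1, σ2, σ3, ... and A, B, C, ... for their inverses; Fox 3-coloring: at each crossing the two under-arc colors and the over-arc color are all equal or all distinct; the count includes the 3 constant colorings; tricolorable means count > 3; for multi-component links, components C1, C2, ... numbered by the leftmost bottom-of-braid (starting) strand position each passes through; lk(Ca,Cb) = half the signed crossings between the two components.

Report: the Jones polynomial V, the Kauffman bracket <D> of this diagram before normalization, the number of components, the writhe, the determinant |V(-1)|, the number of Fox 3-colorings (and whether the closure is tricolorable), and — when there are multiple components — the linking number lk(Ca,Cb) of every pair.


V = -q^-7 + q^-6 - q^-5 + q^-4 + q^-2
<D> = -A^-7 - A + A^5 - A^9 + A^13 (w = -5)
1 component over 7 crossings, w = -5
3 Fox colorings among 3^7, |V(-1)| = 5: not tricolorable
why: one generator, power 5: the (2,5) torus pattern


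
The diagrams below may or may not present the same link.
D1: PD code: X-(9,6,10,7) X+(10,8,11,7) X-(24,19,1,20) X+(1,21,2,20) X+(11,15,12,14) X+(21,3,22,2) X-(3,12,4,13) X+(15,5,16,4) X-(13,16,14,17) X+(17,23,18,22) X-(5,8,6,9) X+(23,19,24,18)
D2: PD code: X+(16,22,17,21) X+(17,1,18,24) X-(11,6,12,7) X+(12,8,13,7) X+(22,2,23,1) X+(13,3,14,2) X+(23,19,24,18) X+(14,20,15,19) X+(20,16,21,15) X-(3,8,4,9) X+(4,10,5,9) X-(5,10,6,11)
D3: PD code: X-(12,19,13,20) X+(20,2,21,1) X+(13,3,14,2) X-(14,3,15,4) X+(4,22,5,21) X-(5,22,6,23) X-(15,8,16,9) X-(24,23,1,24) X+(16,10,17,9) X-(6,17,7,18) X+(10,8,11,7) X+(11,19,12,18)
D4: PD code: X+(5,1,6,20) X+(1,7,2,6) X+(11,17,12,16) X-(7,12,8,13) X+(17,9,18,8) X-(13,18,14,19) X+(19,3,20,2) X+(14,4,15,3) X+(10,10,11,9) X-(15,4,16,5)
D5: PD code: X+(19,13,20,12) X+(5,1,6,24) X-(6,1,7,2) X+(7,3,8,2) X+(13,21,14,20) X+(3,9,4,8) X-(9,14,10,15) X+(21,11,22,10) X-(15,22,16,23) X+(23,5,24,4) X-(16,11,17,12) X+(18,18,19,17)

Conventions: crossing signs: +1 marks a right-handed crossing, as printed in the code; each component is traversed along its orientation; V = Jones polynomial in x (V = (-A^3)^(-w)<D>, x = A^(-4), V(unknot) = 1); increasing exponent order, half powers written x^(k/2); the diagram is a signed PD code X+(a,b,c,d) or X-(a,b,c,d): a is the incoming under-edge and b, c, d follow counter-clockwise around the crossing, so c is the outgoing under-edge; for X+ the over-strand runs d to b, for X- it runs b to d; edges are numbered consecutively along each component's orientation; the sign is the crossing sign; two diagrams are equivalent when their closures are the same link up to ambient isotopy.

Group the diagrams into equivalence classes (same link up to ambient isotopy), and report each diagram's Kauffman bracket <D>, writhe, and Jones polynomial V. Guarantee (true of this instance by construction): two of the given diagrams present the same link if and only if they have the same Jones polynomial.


equivalence classes: {D1, D4, D5} | {D2} | {D3}
D1 (bracket -A^-18 + 2A^-14 - 2A^-10 + 3A^-6 - 3A^-2 + 2A^2 - A^6 + A^10; 12 crossings at w = +2): V = x^-1 - 1 + 2x - 3x^2 + 3x^3 - 2x^4 + 2x^5 - x^6
V(D2) = x^2 + x^4 - x^5 + x^6 - x^7  (w +6, c 12, <D> = -A^-10 + A^-6 - A^-2 + A^2 + A^10)
V(D3) = 1  [12 crossings, <D> = 1, w = 0]
V(D4) = x^-1 - 1 + 2x - 3x^2 + 3x^3 - 2x^4 + 2x^5 - x^6  (w +4, c 10, <D> = -A^-12 + 2A^-8 - 2A^-4 + 3 - 3A^4 + 2A^8 - A^12 + A^16)
V(D5) = x^-1 - 1 + 2x - 3x^2 + 3x^3 - 2x^4 + 2x^5 - x^6  [12 crossings, <D> = -A^-12 + 2A^-8 - 2A^-4 + 3 - 3A^4 + 2A^8 - A^12 + A^16, w = +4]
observation: V(x) takes 3 values over 5 diagrams, fixing the grouping
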